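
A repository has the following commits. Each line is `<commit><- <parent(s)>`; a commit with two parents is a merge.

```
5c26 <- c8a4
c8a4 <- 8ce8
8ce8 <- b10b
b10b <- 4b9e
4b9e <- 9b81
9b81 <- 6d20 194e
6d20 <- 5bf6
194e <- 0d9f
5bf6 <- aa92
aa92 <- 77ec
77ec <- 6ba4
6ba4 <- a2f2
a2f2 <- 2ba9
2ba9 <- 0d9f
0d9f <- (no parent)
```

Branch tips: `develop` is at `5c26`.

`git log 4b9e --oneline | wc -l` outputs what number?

11

Walking parent pointers from 4b9e: reachable set = {0d9f, 194e, 2ba9, 4b9e, 5bf6, 6ba4, 6d20, 77ec, 9b81, a2f2, aa92}.
That is 11 commits.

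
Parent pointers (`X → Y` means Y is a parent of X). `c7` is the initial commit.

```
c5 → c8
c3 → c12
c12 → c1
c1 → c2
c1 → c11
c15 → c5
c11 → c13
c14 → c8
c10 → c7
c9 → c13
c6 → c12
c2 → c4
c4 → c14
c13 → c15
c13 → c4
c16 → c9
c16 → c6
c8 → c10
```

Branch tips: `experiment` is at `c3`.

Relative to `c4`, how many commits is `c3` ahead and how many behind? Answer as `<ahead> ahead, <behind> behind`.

Reachable from c3: {c1, c10, c11, c12, c13, c14, c15, c2, c3, c4, c5, c7, c8}.
Reachable from c4: {c10, c14, c4, c7, c8}.
Only in c3's history (ahead): {c1, c11, c12, c13, c15, c2, c3, c5} — 8.
Only in c4's history (behind): {} — 0.

8 ahead, 0 behind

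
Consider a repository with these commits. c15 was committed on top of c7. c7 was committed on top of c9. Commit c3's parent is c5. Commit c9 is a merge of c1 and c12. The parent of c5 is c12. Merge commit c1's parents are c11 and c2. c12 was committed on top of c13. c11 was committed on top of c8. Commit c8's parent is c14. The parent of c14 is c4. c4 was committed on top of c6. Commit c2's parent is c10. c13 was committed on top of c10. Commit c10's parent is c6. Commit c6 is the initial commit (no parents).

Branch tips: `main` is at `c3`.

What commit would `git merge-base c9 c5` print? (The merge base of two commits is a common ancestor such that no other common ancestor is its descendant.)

c12

Ancestors of c9: {c1, c10, c11, c12, c13, c14, c2, c4, c6, c8, c9}.
Ancestors of c5: {c10, c12, c13, c5, c6}.
Common ancestors: {c10, c12, c13, c6}.
Among these, c12 is not an ancestor of any other common ancestor — it is the merge base.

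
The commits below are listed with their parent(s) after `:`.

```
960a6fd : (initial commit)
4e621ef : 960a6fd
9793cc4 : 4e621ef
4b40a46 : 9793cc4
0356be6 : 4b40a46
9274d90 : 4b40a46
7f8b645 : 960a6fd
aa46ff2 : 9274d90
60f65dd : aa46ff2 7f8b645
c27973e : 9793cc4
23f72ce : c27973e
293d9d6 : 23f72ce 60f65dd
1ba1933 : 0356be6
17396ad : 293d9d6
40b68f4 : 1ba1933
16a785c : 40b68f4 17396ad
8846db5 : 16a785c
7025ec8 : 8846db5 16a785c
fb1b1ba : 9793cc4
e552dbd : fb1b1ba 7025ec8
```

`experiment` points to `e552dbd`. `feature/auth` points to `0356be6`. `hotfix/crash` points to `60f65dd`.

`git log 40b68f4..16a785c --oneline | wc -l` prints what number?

9

Reachable from 16a785c: {0356be6, 16a785c, 17396ad, 1ba1933, 23f72ce, 293d9d6, 40b68f4, 4b40a46, 4e621ef, 60f65dd, 7f8b645, 9274d90, 960a6fd, 9793cc4, aa46ff2, c27973e}.
Reachable from 40b68f4: {0356be6, 1ba1933, 40b68f4, 4b40a46, 4e621ef, 960a6fd, 9793cc4}.
In 16a785c's history but not 40b68f4's: {16a785c, 17396ad, 23f72ce, 293d9d6, 60f65dd, 7f8b645, 9274d90, aa46ff2, c27973e} — 9 commits.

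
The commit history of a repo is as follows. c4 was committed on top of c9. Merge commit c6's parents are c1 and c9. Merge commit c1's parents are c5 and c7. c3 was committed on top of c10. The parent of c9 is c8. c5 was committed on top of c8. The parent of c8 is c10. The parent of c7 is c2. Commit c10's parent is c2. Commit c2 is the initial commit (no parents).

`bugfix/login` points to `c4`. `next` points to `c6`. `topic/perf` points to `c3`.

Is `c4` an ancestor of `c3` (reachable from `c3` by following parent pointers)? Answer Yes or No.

No

Ancestors of c3: {c10, c2, c3}.
c4 is not in that set, so it is not an ancestor of c3.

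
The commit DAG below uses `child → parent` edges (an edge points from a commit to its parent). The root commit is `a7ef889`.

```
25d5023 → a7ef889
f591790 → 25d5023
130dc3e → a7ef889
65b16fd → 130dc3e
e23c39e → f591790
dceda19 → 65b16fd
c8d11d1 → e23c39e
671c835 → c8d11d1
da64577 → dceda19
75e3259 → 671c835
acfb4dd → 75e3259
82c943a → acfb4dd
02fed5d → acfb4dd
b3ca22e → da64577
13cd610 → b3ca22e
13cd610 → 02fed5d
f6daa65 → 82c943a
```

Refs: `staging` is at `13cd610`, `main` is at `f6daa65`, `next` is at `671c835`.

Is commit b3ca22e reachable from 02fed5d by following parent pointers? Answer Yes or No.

Ancestors of 02fed5d: {02fed5d, 25d5023, 671c835, 75e3259, a7ef889, acfb4dd, c8d11d1, e23c39e, f591790}.
b3ca22e is not in that set, so it is not an ancestor of 02fed5d.

No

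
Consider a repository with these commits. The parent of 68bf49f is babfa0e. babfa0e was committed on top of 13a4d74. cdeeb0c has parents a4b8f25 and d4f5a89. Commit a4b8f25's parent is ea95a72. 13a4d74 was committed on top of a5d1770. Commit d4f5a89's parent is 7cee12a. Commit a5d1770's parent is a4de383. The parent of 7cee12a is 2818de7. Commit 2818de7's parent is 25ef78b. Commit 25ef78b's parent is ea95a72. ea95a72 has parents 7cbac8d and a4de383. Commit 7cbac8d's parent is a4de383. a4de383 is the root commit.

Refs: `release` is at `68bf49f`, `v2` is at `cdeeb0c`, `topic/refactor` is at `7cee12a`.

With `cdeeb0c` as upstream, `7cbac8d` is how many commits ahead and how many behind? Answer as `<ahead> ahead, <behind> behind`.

Reachable from 7cbac8d: {7cbac8d, a4de383}.
Reachable from cdeeb0c: {25ef78b, 2818de7, 7cbac8d, 7cee12a, a4b8f25, a4de383, cdeeb0c, d4f5a89, ea95a72}.
Only in 7cbac8d's history (ahead): {} — 0.
Only in cdeeb0c's history (behind): {25ef78b, 2818de7, 7cee12a, a4b8f25, cdeeb0c, d4f5a89, ea95a72} — 7.

0 ahead, 7 behind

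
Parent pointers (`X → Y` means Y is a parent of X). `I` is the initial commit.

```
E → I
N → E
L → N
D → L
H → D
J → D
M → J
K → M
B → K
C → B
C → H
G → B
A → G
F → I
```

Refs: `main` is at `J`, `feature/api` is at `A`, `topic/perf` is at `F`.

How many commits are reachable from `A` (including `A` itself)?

11

Walking parent pointers from A: reachable set = {A, B, D, E, G, I, J, K, L, M, N}.
That is 11 commits.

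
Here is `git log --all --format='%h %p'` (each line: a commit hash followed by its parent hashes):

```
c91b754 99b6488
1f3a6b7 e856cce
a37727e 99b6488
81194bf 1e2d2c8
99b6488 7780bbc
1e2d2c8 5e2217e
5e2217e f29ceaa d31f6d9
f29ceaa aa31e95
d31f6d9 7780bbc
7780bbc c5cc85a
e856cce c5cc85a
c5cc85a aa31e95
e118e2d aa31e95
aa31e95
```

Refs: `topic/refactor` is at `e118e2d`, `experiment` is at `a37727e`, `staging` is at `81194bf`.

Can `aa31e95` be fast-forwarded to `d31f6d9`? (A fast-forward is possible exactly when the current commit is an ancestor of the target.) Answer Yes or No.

A fast-forward from aa31e95 to d31f6d9 is possible iff aa31e95 is an ancestor of d31f6d9.
Ancestors of d31f6d9: {7780bbc, aa31e95, c5cc85a, d31f6d9}.
aa31e95 is among them, so fast-forward is possible.

Yes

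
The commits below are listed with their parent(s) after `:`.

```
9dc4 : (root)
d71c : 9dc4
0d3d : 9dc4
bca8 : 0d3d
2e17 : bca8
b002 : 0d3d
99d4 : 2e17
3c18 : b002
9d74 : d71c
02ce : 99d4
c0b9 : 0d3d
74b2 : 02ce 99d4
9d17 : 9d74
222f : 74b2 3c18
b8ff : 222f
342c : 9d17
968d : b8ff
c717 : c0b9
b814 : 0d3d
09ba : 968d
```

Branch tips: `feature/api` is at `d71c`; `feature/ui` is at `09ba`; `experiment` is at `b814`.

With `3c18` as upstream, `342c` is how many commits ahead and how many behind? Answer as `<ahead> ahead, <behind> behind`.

4 ahead, 3 behind

Reachable from 342c: {342c, 9d17, 9d74, 9dc4, d71c}.
Reachable from 3c18: {0d3d, 3c18, 9dc4, b002}.
Only in 342c's history (ahead): {342c, 9d17, 9d74, d71c} — 4.
Only in 3c18's history (behind): {0d3d, 3c18, b002} — 3.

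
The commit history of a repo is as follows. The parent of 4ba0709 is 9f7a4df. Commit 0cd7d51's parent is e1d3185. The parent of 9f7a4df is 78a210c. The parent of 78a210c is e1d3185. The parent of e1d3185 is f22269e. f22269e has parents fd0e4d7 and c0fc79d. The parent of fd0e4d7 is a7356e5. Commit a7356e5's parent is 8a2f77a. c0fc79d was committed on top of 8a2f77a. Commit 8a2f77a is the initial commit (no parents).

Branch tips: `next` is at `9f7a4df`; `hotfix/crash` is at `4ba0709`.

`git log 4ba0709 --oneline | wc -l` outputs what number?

Walking parent pointers from 4ba0709: reachable set = {4ba0709, 78a210c, 8a2f77a, 9f7a4df, a7356e5, c0fc79d, e1d3185, f22269e, fd0e4d7}.
That is 9 commits.

9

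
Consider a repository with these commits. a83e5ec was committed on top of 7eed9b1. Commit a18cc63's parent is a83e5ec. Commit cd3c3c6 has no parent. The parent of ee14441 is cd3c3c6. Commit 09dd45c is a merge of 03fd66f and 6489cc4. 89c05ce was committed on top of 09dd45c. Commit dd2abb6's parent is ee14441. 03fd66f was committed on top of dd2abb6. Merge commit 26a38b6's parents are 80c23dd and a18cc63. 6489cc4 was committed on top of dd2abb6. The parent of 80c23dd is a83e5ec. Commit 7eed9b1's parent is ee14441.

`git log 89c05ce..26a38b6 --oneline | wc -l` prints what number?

Reachable from 26a38b6: {26a38b6, 7eed9b1, 80c23dd, a18cc63, a83e5ec, cd3c3c6, ee14441}.
Reachable from 89c05ce: {03fd66f, 09dd45c, 6489cc4, 89c05ce, cd3c3c6, dd2abb6, ee14441}.
In 26a38b6's history but not 89c05ce's: {26a38b6, 7eed9b1, 80c23dd, a18cc63, a83e5ec} — 5 commits.

5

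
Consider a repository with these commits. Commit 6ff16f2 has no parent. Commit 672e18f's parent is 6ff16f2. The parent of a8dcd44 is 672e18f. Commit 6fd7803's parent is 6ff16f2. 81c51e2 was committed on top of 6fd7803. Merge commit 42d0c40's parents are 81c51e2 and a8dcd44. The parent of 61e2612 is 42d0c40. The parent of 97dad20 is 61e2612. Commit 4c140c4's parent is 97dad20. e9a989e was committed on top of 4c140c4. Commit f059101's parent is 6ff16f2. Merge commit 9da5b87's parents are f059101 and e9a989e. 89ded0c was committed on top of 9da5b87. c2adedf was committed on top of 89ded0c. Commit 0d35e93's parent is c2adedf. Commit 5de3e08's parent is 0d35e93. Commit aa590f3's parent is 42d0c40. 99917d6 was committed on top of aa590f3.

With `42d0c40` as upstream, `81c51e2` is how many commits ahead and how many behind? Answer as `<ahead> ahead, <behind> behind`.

0 ahead, 3 behind

Reachable from 81c51e2: {6fd7803, 6ff16f2, 81c51e2}.
Reachable from 42d0c40: {42d0c40, 672e18f, 6fd7803, 6ff16f2, 81c51e2, a8dcd44}.
Only in 81c51e2's history (ahead): {} — 0.
Only in 42d0c40's history (behind): {42d0c40, 672e18f, a8dcd44} — 3.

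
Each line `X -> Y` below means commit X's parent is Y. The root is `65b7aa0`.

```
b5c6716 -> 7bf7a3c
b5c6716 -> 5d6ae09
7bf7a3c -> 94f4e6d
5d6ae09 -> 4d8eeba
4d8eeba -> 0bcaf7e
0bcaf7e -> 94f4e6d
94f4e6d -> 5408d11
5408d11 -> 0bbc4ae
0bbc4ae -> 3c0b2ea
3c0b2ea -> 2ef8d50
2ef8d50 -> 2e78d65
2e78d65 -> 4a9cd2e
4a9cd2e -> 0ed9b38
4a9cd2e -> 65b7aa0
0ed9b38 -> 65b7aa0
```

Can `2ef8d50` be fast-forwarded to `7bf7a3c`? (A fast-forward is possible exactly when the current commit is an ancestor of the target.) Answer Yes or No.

A fast-forward from 2ef8d50 to 7bf7a3c is possible iff 2ef8d50 is an ancestor of 7bf7a3c.
Ancestors of 7bf7a3c: {0bbc4ae, 0ed9b38, 2e78d65, 2ef8d50, 3c0b2ea, 4a9cd2e, 5408d11, 65b7aa0, 7bf7a3c, 94f4e6d}.
2ef8d50 is among them, so fast-forward is possible.

Yes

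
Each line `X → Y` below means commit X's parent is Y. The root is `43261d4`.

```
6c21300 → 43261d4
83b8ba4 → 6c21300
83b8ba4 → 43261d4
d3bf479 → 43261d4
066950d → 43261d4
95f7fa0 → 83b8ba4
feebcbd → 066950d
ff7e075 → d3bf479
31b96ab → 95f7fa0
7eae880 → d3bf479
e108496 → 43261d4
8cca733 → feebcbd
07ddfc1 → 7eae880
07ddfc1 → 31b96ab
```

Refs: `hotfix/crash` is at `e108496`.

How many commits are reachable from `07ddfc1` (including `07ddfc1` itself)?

8

Walking parent pointers from 07ddfc1: reachable set = {07ddfc1, 31b96ab, 43261d4, 6c21300, 7eae880, 83b8ba4, 95f7fa0, d3bf479}.
That is 8 commits.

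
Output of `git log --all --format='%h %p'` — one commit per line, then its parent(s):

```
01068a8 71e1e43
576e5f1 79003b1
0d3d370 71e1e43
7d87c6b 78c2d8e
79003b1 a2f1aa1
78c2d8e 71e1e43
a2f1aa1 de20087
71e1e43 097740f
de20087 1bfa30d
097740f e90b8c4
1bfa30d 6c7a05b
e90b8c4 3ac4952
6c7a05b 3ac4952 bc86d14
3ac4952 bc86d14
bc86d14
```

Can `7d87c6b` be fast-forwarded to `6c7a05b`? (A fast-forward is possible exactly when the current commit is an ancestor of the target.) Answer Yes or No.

No

A fast-forward from 7d87c6b to 6c7a05b is possible iff 7d87c6b is an ancestor of 6c7a05b.
Ancestors of 6c7a05b: {3ac4952, 6c7a05b, bc86d14}.
7d87c6b is not among them, so fast-forward is not possible.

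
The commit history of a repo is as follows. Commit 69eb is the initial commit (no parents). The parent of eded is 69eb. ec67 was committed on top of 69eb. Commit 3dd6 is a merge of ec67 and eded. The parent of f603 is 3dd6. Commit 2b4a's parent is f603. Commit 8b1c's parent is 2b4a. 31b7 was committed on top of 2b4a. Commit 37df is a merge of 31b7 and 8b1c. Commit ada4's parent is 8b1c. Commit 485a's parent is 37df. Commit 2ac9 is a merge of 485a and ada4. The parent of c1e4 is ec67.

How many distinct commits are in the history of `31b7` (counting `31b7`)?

Walking parent pointers from 31b7: reachable set = {2b4a, 31b7, 3dd6, 69eb, ec67, eded, f603}.
That is 7 commits.

7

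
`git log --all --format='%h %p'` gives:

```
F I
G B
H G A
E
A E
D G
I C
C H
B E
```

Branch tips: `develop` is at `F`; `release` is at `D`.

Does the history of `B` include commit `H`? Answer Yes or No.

Ancestors of B: {B, E}.
H is not in that set, so it is not an ancestor of B.

No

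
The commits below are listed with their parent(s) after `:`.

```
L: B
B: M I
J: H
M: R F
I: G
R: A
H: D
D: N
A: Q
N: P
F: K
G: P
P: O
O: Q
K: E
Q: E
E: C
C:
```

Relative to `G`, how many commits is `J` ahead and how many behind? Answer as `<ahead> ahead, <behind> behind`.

4 ahead, 1 behind

Reachable from J: {C, D, E, H, J, N, O, P, Q}.
Reachable from G: {C, E, G, O, P, Q}.
Only in J's history (ahead): {D, H, J, N} — 4.
Only in G's history (behind): {G} — 1.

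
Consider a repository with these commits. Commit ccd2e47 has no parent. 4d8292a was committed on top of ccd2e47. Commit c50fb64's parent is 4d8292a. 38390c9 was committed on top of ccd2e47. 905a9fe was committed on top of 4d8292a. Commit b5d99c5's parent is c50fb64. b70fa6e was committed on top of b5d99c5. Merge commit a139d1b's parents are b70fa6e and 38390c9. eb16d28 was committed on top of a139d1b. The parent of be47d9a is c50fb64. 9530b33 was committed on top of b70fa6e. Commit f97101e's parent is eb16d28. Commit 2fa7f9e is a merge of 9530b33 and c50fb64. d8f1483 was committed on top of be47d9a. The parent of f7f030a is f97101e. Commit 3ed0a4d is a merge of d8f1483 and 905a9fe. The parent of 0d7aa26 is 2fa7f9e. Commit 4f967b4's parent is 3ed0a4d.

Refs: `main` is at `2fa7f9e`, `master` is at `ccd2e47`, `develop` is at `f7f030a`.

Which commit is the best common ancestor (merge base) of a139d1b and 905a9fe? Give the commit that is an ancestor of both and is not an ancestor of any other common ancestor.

4d8292a

Ancestors of a139d1b: {38390c9, 4d8292a, a139d1b, b5d99c5, b70fa6e, c50fb64, ccd2e47}.
Ancestors of 905a9fe: {4d8292a, 905a9fe, ccd2e47}.
Common ancestors: {4d8292a, ccd2e47}.
Among these, 4d8292a is not an ancestor of any other common ancestor — it is the merge base.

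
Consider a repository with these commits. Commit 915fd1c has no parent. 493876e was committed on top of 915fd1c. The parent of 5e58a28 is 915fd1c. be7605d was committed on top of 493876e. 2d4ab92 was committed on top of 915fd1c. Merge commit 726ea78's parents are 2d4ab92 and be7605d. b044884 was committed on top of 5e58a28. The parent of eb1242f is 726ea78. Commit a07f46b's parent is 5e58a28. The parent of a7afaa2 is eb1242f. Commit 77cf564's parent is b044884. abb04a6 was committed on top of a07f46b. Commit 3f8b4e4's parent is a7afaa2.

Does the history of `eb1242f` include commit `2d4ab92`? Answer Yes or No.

Ancestors of eb1242f (commits reachable by following parents): {2d4ab92, 493876e, 726ea78, 915fd1c, be7605d, eb1242f}.
2d4ab92 is in that set, so it is an ancestor of eb1242f.

Yes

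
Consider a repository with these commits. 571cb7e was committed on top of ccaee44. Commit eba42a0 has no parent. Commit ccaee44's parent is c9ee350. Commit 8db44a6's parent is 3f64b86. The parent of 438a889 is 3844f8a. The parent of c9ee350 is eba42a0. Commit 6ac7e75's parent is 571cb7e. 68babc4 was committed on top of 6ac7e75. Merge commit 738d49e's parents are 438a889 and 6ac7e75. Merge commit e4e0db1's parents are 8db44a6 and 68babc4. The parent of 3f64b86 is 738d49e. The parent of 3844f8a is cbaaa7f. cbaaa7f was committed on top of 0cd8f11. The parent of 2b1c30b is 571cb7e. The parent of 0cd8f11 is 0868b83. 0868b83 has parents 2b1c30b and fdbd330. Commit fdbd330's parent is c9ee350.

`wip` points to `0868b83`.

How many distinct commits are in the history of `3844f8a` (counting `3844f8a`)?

Walking parent pointers from 3844f8a: reachable set = {0868b83, 0cd8f11, 2b1c30b, 3844f8a, 571cb7e, c9ee350, cbaaa7f, ccaee44, eba42a0, fdbd330}.
That is 10 commits.

10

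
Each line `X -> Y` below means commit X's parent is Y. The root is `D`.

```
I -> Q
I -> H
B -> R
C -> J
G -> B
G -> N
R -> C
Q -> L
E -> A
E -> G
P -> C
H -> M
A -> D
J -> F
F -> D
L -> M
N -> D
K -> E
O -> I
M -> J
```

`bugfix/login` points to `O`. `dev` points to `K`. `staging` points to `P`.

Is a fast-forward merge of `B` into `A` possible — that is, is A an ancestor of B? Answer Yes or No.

A fast-forward from A to B is possible iff A is an ancestor of B.
Ancestors of B: {B, C, D, F, J, R}.
A is not among them, so fast-forward is not possible.

No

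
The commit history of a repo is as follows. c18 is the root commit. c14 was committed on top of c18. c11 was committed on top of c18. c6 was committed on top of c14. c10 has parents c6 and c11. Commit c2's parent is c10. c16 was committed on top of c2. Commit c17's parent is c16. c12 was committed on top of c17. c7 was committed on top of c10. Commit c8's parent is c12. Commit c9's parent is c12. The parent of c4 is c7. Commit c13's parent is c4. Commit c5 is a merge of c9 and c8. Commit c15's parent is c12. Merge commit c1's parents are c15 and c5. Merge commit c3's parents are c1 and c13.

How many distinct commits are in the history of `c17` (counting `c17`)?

Walking parent pointers from c17: reachable set = {c10, c11, c14, c16, c17, c18, c2, c6}.
That is 8 commits.

8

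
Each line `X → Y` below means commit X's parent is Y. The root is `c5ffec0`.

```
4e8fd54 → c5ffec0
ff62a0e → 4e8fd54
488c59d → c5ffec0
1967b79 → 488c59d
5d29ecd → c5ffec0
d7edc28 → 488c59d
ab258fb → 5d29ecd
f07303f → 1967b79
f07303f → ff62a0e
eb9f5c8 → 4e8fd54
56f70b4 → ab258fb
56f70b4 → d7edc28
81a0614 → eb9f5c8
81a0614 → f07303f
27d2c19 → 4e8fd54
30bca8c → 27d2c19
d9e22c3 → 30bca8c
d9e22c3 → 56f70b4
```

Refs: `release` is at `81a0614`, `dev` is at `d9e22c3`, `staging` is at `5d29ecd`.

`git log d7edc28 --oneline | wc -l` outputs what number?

3

Walking parent pointers from d7edc28: reachable set = {488c59d, c5ffec0, d7edc28}.
That is 3 commits.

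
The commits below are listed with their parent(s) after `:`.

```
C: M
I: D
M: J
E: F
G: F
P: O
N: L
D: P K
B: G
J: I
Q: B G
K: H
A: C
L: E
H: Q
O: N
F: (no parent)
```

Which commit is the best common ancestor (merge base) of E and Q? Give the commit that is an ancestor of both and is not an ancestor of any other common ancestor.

F

Ancestors of E: {E, F}.
Ancestors of Q: {B, F, G, Q}.
Common ancestors: {F}.
The only common ancestor is F, so it is the merge base.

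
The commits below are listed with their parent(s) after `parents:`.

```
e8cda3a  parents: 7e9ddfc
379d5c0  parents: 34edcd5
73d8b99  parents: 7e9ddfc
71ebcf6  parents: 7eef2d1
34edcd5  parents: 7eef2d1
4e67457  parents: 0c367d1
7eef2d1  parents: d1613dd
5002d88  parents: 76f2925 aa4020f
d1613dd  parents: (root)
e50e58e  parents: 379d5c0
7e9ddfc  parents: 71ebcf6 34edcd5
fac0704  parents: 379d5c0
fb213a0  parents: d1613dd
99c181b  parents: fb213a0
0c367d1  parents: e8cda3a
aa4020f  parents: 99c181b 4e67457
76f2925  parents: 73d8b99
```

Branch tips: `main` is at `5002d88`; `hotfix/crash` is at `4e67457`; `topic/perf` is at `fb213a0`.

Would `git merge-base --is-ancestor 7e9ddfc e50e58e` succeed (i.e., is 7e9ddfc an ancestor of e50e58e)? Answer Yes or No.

Ancestors of e50e58e: {34edcd5, 379d5c0, 7eef2d1, d1613dd, e50e58e}.
7e9ddfc is not in that set, so it is not an ancestor of e50e58e.

No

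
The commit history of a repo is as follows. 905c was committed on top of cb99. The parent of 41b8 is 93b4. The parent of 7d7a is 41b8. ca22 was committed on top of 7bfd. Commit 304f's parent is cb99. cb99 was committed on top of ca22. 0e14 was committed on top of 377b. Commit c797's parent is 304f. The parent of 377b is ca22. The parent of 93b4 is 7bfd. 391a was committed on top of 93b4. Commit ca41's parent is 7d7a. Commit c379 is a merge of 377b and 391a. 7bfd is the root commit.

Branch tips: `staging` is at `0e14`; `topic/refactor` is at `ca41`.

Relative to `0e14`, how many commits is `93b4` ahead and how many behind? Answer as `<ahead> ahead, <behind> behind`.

1 ahead, 3 behind

Reachable from 93b4: {7bfd, 93b4}.
Reachable from 0e14: {0e14, 377b, 7bfd, ca22}.
Only in 93b4's history (ahead): {93b4} — 1.
Only in 0e14's history (behind): {0e14, 377b, ca22} — 3.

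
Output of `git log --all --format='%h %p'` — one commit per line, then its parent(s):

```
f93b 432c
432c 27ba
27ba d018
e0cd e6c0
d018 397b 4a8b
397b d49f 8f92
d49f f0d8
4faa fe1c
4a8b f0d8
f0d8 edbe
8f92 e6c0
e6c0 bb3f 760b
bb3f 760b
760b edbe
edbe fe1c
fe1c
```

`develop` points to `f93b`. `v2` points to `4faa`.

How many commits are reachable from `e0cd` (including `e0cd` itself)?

Walking parent pointers from e0cd: reachable set = {760b, bb3f, e0cd, e6c0, edbe, fe1c}.
That is 6 commits.

6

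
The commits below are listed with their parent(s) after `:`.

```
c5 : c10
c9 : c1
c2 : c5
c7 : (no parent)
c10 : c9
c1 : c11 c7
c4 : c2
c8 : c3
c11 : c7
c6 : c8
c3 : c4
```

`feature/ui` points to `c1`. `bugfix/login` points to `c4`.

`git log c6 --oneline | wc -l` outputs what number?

Walking parent pointers from c6: reachable set = {c1, c10, c11, c2, c3, c4, c5, c6, c7, c8, c9}.
That is 11 commits.

11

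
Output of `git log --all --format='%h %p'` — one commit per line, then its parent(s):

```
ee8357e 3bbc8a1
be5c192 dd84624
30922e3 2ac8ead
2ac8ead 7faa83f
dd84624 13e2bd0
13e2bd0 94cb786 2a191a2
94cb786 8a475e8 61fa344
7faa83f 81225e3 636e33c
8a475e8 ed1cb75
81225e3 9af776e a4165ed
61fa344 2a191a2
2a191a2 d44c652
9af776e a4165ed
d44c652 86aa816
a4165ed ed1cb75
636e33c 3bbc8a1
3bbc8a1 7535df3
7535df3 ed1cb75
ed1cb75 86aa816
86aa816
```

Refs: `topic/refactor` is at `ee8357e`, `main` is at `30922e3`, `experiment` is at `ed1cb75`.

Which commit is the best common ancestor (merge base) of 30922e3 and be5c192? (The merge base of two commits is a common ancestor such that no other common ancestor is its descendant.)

Ancestors of 30922e3: {2ac8ead, 30922e3, 3bbc8a1, 636e33c, 7535df3, 7faa83f, 81225e3, 86aa816, 9af776e, a4165ed, ed1cb75}.
Ancestors of be5c192: {13e2bd0, 2a191a2, 61fa344, 86aa816, 8a475e8, 94cb786, be5c192, d44c652, dd84624, ed1cb75}.
Common ancestors: {86aa816, ed1cb75}.
Among these, ed1cb75 is not an ancestor of any other common ancestor — it is the merge base.

ed1cb75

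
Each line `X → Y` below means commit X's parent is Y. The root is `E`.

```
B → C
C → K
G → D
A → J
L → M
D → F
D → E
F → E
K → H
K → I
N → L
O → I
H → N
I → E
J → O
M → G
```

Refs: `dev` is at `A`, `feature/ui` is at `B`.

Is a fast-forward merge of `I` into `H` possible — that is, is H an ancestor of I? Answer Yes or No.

No

A fast-forward from H to I is possible iff H is an ancestor of I.
Ancestors of I: {E, I}.
H is not among them, so fast-forward is not possible.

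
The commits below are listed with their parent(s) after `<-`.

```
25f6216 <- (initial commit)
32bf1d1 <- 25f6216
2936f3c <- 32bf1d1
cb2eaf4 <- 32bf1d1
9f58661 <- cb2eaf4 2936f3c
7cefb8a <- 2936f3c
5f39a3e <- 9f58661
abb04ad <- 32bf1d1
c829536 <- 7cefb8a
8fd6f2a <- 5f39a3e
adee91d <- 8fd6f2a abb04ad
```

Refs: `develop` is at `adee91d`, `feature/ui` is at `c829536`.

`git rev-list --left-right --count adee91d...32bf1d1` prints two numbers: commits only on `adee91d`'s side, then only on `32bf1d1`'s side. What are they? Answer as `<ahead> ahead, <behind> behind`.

7 ahead, 0 behind

Reachable from adee91d: {25f6216, 2936f3c, 32bf1d1, 5f39a3e, 8fd6f2a, 9f58661, abb04ad, adee91d, cb2eaf4}.
Reachable from 32bf1d1: {25f6216, 32bf1d1}.
Only in adee91d's history (ahead): {2936f3c, 5f39a3e, 8fd6f2a, 9f58661, abb04ad, adee91d, cb2eaf4} — 7.
Only in 32bf1d1's history (behind): {} — 0.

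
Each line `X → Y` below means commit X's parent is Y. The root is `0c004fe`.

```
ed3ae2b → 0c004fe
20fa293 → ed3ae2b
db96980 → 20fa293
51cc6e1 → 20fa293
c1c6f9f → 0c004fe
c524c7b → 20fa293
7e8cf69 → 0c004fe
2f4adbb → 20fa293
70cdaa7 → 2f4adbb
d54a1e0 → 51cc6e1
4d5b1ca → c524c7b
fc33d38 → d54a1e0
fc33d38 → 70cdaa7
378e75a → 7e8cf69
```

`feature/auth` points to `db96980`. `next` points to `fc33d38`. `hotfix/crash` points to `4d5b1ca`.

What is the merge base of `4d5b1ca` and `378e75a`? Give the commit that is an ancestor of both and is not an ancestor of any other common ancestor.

Ancestors of 4d5b1ca: {0c004fe, 20fa293, 4d5b1ca, c524c7b, ed3ae2b}.
Ancestors of 378e75a: {0c004fe, 378e75a, 7e8cf69}.
Common ancestors: {0c004fe}.
The only common ancestor is 0c004fe, so it is the merge base.

0c004fe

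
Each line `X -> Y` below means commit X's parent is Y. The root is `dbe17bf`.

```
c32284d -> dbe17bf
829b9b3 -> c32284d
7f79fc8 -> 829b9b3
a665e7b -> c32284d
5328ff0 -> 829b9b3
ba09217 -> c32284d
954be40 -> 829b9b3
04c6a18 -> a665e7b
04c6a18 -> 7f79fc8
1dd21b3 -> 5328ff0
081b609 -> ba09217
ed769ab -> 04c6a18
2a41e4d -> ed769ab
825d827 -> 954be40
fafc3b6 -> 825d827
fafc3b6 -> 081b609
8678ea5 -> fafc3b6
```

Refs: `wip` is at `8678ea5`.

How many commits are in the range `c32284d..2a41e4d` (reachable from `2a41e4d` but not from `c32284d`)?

6

Reachable from 2a41e4d: {04c6a18, 2a41e4d, 7f79fc8, 829b9b3, a665e7b, c32284d, dbe17bf, ed769ab}.
Reachable from c32284d: {c32284d, dbe17bf}.
In 2a41e4d's history but not c32284d's: {04c6a18, 2a41e4d, 7f79fc8, 829b9b3, a665e7b, ed769ab} — 6 commits.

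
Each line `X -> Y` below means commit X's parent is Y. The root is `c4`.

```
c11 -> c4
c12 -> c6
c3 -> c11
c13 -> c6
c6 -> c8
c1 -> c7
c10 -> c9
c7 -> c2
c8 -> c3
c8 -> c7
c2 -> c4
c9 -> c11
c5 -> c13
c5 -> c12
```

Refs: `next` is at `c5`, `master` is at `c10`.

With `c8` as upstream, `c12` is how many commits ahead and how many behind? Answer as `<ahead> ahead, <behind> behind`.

Reachable from c12: {c11, c12, c2, c3, c4, c6, c7, c8}.
Reachable from c8: {c11, c2, c3, c4, c7, c8}.
Only in c12's history (ahead): {c12, c6} — 2.
Only in c8's history (behind): {} — 0.

2 ahead, 0 behind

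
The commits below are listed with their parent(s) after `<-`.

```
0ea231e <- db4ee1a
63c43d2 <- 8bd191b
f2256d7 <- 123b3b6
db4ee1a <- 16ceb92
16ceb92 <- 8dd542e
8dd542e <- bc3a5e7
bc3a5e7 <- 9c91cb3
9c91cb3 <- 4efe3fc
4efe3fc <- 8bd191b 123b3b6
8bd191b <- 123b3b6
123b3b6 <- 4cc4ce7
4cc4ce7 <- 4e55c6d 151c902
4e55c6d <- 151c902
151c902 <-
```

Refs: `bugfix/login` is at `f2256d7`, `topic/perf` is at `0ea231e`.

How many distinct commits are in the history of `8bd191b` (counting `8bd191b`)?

5

Walking parent pointers from 8bd191b: reachable set = {123b3b6, 151c902, 4cc4ce7, 4e55c6d, 8bd191b}.
That is 5 commits.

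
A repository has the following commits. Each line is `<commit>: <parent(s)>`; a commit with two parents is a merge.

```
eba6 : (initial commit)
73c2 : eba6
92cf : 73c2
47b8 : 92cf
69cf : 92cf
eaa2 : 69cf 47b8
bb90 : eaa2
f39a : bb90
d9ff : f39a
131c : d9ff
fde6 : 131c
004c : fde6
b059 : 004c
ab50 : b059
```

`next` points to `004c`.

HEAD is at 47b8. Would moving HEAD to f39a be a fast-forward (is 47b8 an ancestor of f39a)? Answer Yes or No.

A fast-forward from 47b8 to f39a is possible iff 47b8 is an ancestor of f39a.
Ancestors of f39a: {47b8, 69cf, 73c2, 92cf, bb90, eaa2, eba6, f39a}.
47b8 is among them, so fast-forward is possible.

Yes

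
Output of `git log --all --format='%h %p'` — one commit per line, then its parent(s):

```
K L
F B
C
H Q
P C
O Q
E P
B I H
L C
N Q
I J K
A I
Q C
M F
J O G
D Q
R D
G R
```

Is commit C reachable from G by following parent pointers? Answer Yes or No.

Ancestors of G (commits reachable by following parents): {C, D, G, Q, R}.
C is in that set, so it is an ancestor of G.

Yes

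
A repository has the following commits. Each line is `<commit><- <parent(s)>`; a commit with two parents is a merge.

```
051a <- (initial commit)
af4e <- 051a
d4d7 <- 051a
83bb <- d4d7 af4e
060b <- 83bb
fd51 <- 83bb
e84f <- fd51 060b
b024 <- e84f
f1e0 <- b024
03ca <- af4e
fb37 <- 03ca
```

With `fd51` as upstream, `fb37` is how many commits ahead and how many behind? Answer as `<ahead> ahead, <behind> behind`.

Reachable from fb37: {03ca, 051a, af4e, fb37}.
Reachable from fd51: {051a, 83bb, af4e, d4d7, fd51}.
Only in fb37's history (ahead): {03ca, fb37} — 2.
Only in fd51's history (behind): {83bb, d4d7, fd51} — 3.

2 ahead, 3 behind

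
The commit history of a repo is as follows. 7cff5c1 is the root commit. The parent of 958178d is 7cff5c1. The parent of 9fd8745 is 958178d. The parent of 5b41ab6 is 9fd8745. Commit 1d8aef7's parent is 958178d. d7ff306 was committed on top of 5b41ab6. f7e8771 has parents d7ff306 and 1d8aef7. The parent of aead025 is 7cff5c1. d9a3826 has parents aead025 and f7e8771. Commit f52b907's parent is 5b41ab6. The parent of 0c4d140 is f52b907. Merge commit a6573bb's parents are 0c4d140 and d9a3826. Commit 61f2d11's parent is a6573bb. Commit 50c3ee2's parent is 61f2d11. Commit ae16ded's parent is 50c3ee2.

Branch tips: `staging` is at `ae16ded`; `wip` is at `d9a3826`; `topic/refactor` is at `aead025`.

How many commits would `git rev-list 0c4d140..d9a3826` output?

5

Reachable from d9a3826: {1d8aef7, 5b41ab6, 7cff5c1, 958178d, 9fd8745, aead025, d7ff306, d9a3826, f7e8771}.
Reachable from 0c4d140: {0c4d140, 5b41ab6, 7cff5c1, 958178d, 9fd8745, f52b907}.
In d9a3826's history but not 0c4d140's: {1d8aef7, aead025, d7ff306, d9a3826, f7e8771} — 5 commits.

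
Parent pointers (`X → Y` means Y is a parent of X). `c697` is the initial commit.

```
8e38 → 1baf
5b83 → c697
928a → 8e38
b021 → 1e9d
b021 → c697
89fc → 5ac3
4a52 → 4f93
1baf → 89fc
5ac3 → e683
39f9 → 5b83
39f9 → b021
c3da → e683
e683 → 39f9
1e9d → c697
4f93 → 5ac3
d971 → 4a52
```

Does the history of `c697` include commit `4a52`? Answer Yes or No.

Ancestors of c697: {c697}.
4a52 is not in that set, so it is not an ancestor of c697.

No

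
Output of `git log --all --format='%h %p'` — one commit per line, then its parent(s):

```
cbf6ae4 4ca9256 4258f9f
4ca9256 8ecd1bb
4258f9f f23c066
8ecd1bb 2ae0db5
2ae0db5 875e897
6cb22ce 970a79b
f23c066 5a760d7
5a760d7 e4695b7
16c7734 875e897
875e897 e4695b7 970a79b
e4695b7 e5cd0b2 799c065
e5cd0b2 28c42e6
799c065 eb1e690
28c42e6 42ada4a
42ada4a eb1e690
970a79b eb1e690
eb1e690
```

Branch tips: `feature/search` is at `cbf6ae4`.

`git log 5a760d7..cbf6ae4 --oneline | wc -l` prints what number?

Reachable from cbf6ae4: {28c42e6, 2ae0db5, 4258f9f, 42ada4a, 4ca9256, 5a760d7, 799c065, 875e897, 8ecd1bb, 970a79b, cbf6ae4, e4695b7, e5cd0b2, eb1e690, f23c066}.
Reachable from 5a760d7: {28c42e6, 42ada4a, 5a760d7, 799c065, e4695b7, e5cd0b2, eb1e690}.
In cbf6ae4's history but not 5a760d7's: {2ae0db5, 4258f9f, 4ca9256, 875e897, 8ecd1bb, 970a79b, cbf6ae4, f23c066} — 8 commits.

8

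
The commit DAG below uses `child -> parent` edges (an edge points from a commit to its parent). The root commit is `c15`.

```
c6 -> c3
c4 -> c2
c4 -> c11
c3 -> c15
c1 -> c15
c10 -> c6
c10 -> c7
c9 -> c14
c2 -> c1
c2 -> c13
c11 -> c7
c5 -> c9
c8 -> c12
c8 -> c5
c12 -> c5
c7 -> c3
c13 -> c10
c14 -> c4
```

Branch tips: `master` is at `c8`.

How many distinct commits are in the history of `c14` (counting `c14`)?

11

Walking parent pointers from c14: reachable set = {c1, c10, c11, c13, c14, c15, c2, c3, c4, c6, c7}.
That is 11 commits.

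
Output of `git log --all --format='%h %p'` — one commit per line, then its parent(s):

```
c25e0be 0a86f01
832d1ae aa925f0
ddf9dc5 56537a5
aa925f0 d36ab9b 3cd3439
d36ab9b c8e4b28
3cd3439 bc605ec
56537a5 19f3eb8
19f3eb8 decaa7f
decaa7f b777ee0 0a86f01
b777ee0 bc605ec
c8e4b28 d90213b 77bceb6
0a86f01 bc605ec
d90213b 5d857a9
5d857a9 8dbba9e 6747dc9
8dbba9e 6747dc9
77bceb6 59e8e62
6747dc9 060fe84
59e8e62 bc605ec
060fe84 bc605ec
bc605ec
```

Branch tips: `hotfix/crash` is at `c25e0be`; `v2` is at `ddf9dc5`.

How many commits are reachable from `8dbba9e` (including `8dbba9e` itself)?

4

Walking parent pointers from 8dbba9e: reachable set = {060fe84, 6747dc9, 8dbba9e, bc605ec}.
That is 4 commits.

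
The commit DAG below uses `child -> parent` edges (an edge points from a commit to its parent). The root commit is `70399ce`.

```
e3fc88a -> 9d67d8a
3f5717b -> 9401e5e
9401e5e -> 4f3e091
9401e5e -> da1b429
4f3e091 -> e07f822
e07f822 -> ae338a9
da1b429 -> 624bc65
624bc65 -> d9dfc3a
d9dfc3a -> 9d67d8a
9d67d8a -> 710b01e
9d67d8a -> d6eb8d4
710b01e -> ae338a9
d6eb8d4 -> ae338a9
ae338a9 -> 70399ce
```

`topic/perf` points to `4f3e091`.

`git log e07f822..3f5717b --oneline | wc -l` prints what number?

9

Reachable from 3f5717b: {3f5717b, 4f3e091, 624bc65, 70399ce, 710b01e, 9401e5e, 9d67d8a, ae338a9, d6eb8d4, d9dfc3a, da1b429, e07f822}.
Reachable from e07f822: {70399ce, ae338a9, e07f822}.
In 3f5717b's history but not e07f822's: {3f5717b, 4f3e091, 624bc65, 710b01e, 9401e5e, 9d67d8a, d6eb8d4, d9dfc3a, da1b429} — 9 commits.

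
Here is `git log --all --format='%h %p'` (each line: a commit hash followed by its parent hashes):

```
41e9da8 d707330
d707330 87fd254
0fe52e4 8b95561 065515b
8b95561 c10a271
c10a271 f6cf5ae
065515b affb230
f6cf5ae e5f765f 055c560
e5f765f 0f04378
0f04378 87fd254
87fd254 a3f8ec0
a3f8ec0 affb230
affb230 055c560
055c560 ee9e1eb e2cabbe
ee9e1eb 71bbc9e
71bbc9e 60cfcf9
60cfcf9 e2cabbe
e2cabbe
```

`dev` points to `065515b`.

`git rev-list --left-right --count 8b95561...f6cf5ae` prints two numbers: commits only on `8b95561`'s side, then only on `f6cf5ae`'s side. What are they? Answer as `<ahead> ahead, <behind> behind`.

Reachable from 8b95561: {055c560, 0f04378, 60cfcf9, 71bbc9e, 87fd254, 8b95561, a3f8ec0, affb230, c10a271, e2cabbe, e5f765f, ee9e1eb, f6cf5ae}.
Reachable from f6cf5ae: {055c560, 0f04378, 60cfcf9, 71bbc9e, 87fd254, a3f8ec0, affb230, e2cabbe, e5f765f, ee9e1eb, f6cf5ae}.
Only in 8b95561's history (ahead): {8b95561, c10a271} — 2.
Only in f6cf5ae's history (behind): {} — 0.

2 ahead, 0 behind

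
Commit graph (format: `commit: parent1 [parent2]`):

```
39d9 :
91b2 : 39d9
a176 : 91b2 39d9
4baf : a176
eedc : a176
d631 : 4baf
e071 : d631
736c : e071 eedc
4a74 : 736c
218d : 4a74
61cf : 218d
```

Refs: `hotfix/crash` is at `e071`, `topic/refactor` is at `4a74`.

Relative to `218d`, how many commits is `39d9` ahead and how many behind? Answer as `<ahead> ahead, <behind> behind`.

Reachable from 39d9: {39d9}.
Reachable from 218d: {218d, 39d9, 4a74, 4baf, 736c, 91b2, a176, d631, e071, eedc}.
Only in 39d9's history (ahead): {} — 0.
Only in 218d's history (behind): {218d, 4a74, 4baf, 736c, 91b2, a176, d631, e071, eedc} — 9.

0 ahead, 9 behind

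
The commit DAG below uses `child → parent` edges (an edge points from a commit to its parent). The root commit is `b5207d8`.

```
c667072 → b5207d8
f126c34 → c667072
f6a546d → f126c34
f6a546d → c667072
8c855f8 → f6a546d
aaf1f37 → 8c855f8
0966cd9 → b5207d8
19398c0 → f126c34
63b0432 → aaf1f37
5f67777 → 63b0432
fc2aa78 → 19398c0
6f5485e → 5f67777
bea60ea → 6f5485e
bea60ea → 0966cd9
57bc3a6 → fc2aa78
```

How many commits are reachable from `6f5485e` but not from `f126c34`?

Reachable from 6f5485e: {5f67777, 63b0432, 6f5485e, 8c855f8, aaf1f37, b5207d8, c667072, f126c34, f6a546d}.
Reachable from f126c34: {b5207d8, c667072, f126c34}.
In 6f5485e's history but not f126c34's: {5f67777, 63b0432, 6f5485e, 8c855f8, aaf1f37, f6a546d} — 6 commits.

6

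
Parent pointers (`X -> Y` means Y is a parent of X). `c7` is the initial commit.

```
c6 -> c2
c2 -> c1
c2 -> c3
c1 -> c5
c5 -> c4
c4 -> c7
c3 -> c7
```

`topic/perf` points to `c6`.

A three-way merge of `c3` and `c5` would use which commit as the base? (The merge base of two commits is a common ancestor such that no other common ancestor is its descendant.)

Ancestors of c3: {c3, c7}.
Ancestors of c5: {c4, c5, c7}.
Common ancestors: {c7}.
The only common ancestor is c7, so it is the merge base.

c7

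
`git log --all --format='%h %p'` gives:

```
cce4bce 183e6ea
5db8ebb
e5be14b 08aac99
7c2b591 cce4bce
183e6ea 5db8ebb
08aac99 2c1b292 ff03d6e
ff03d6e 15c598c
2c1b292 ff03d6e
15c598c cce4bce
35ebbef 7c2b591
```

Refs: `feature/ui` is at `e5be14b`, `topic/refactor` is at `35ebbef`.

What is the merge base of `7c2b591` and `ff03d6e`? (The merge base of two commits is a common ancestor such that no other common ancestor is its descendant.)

Ancestors of 7c2b591: {183e6ea, 5db8ebb, 7c2b591, cce4bce}.
Ancestors of ff03d6e: {15c598c, 183e6ea, 5db8ebb, cce4bce, ff03d6e}.
Common ancestors: {183e6ea, 5db8ebb, cce4bce}.
Among these, cce4bce is not an ancestor of any other common ancestor — it is the merge base.

cce4bce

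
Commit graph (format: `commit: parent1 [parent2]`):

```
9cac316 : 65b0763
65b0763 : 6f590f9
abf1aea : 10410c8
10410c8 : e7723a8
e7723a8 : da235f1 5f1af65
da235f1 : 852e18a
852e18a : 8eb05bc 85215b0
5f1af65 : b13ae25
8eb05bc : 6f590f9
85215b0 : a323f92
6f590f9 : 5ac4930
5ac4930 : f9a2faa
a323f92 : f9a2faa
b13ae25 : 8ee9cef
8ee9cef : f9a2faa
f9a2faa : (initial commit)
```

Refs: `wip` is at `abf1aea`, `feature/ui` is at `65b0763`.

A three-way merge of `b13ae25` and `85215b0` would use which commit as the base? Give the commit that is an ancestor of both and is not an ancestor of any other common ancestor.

f9a2faa

Ancestors of b13ae25: {8ee9cef, b13ae25, f9a2faa}.
Ancestors of 85215b0: {85215b0, a323f92, f9a2faa}.
Common ancestors: {f9a2faa}.
The only common ancestor is f9a2faa, so it is the merge base.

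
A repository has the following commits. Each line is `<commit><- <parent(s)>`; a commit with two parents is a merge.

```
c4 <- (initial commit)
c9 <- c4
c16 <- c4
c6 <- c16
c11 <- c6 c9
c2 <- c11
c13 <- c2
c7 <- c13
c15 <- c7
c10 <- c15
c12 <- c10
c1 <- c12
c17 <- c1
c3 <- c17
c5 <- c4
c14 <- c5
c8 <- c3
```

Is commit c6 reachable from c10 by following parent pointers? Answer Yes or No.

Yes

Ancestors of c10 (commits reachable by following parents): {c10, c11, c13, c15, c16, c2, c4, c6, c7, c9}.
c6 is in that set, so it is an ancestor of c10.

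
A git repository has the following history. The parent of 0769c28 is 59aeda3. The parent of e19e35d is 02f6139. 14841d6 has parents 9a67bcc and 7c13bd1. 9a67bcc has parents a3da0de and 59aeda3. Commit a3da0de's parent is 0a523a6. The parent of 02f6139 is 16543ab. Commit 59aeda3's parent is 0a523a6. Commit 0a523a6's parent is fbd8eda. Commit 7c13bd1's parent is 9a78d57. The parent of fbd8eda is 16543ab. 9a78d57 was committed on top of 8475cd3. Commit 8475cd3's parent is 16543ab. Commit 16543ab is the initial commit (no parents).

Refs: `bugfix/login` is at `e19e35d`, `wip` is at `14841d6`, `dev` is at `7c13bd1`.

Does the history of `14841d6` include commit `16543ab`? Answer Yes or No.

Ancestors of 14841d6 (commits reachable by following parents): {0a523a6, 14841d6, 16543ab, 59aeda3, 7c13bd1, 8475cd3, 9a67bcc, 9a78d57, a3da0de, fbd8eda}.
16543ab is in that set, so it is an ancestor of 14841d6.

Yes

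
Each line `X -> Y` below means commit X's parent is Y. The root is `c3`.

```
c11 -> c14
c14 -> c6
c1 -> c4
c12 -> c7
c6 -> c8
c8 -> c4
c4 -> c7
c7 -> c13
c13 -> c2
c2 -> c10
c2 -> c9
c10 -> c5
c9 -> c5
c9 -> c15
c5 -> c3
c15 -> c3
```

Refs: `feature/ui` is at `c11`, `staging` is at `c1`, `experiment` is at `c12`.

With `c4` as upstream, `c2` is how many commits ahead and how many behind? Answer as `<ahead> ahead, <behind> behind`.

0 ahead, 3 behind

Reachable from c2: {c10, c15, c2, c3, c5, c9}.
Reachable from c4: {c10, c13, c15, c2, c3, c4, c5, c7, c9}.
Only in c2's history (ahead): {} — 0.
Only in c4's history (behind): {c13, c4, c7} — 3.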